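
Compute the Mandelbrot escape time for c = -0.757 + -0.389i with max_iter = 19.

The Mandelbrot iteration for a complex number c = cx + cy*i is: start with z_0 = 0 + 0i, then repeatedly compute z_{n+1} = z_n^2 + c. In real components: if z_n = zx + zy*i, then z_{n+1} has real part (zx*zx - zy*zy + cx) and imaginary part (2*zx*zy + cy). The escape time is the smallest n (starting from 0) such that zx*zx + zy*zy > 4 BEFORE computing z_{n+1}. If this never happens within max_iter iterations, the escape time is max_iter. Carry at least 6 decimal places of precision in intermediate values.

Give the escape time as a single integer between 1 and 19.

Answer: 8

Derivation:
z_0 = 0 + 0i, c = -0.7570 + -0.3890i
Iter 1: z = -0.7570 + -0.3890i, |z|^2 = 0.7244
Iter 2: z = -0.3353 + 0.1999i, |z|^2 = 0.1524
Iter 3: z = -0.6846 + -0.5231i, |z|^2 = 0.7422
Iter 4: z = -0.5620 + 0.3272i, |z|^2 = 0.4228
Iter 5: z = -0.5482 + -0.7567i, |z|^2 = 0.8732
Iter 6: z = -1.0291 + 0.4407i, |z|^2 = 1.2532
Iter 7: z = 0.1077 + -1.2960i, |z|^2 = 1.6912
Iter 8: z = -2.4250 + -0.6683i, |z|^2 = 6.3272
Escaped at iteration 8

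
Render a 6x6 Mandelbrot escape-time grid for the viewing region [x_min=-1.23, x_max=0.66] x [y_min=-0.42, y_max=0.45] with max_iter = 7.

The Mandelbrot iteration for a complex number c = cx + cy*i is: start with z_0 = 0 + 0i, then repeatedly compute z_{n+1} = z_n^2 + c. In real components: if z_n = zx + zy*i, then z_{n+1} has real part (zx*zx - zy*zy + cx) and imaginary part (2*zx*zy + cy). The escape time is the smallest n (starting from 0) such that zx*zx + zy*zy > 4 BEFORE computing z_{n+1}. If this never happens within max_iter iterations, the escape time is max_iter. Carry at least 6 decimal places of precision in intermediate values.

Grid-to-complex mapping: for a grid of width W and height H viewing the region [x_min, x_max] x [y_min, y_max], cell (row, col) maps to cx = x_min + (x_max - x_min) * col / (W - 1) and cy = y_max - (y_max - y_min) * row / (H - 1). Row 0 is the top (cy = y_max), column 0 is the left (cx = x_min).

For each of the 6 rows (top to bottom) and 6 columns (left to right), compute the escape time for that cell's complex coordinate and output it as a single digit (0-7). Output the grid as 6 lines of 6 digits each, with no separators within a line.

Answer: 667773
777773
777774
777774
777773
777773

Derivation:
(row=0, col=0): c = -1.2300 + 0.4500i → escape time 6
(row=0, col=1): c = -0.8520 + 0.4500i → escape time 6
(row=0, col=2): c = -0.4740 + 0.4500i → escape time 7
(row=0, col=3): c = -0.0960 + 0.4500i → escape time 7
(row=0, col=4): c = 0.2820 + 0.4500i → escape time 7
(row=0, col=5): c = 0.6600 + 0.4500i → escape time 3
(row=1, col=0): c = -1.2300 + 0.2760i → escape time 7
(row=1, col=1): c = -0.8520 + 0.2760i → escape time 7
(row=1, col=2): c = -0.4740 + 0.2760i → escape time 7
(row=1, col=3): c = -0.0960 + 0.2760i → escape time 7
(row=1, col=4): c = 0.2820 + 0.2760i → escape time 7
(row=1, col=5): c = 0.6600 + 0.2760i → escape time 3
(row=2, col=0): c = -1.2300 + 0.1020i → escape time 7
(row=2, col=1): c = -0.8520 + 0.1020i → escape time 7
(row=2, col=2): c = -0.4740 + 0.1020i → escape time 7
(row=2, col=3): c = -0.0960 + 0.1020i → escape time 7
(row=2, col=4): c = 0.2820 + 0.1020i → escape time 7
(row=2, col=5): c = 0.6600 + 0.1020i → escape time 4
(row=3, col=0): c = -1.2300 + -0.0720i → escape time 7
(row=3, col=1): c = -0.8520 + -0.0720i → escape time 7
(row=3, col=2): c = -0.4740 + -0.0720i → escape time 7
(row=3, col=3): c = -0.0960 + -0.0720i → escape time 7
(row=3, col=4): c = 0.2820 + -0.0720i → escape time 7
(row=3, col=5): c = 0.6600 + -0.0720i → escape time 4
(row=4, col=0): c = -1.2300 + -0.2460i → escape time 7
(row=4, col=1): c = -0.8520 + -0.2460i → escape time 7
(row=4, col=2): c = -0.4740 + -0.2460i → escape time 7
(row=4, col=3): c = -0.0960 + -0.2460i → escape time 7
(row=4, col=4): c = 0.2820 + -0.2460i → escape time 7
(row=4, col=5): c = 0.6600 + -0.2460i → escape time 3
(row=5, col=0): c = -1.2300 + -0.4200i → escape time 7
(row=5, col=1): c = -0.8520 + -0.4200i → escape time 7
(row=5, col=2): c = -0.4740 + -0.4200i → escape time 7
(row=5, col=3): c = -0.0960 + -0.4200i → escape time 7
(row=5, col=4): c = 0.2820 + -0.4200i → escape time 7
(row=5, col=5): c = 0.6600 + -0.4200i → escape time 3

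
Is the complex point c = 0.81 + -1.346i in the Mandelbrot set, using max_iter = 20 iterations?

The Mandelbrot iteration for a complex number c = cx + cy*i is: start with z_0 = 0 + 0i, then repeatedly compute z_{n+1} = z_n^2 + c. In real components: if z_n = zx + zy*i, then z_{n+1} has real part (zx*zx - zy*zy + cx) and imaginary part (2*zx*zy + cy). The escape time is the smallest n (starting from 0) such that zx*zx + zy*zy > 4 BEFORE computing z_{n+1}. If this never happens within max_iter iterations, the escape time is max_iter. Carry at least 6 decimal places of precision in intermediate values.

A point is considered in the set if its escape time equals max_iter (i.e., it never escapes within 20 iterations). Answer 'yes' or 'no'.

z_0 = 0 + 0i, c = 0.8100 + -1.3460i
Iter 1: z = 0.8100 + -1.3460i, |z|^2 = 2.4678
Iter 2: z = -0.3456 + -3.5265i, |z|^2 = 12.5558
Escaped at iteration 2

Answer: no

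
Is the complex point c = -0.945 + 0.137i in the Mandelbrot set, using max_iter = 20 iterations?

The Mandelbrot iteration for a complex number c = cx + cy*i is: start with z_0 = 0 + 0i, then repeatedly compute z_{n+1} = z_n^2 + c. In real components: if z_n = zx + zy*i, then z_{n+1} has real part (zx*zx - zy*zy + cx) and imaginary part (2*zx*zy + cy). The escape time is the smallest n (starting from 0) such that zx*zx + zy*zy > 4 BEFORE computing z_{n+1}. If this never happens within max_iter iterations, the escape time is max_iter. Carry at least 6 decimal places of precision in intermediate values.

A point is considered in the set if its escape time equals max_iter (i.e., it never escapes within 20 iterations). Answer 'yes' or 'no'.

Answer: yes

Derivation:
z_0 = 0 + 0i, c = -0.9450 + 0.1370i
Iter 1: z = -0.9450 + 0.1370i, |z|^2 = 0.9118
Iter 2: z = -0.0707 + -0.1219i, |z|^2 = 0.0199
Iter 3: z = -0.9549 + 0.1543i, |z|^2 = 0.9356
Iter 4: z = -0.0570 + -0.1576i, |z|^2 = 0.0281
Iter 5: z = -0.9666 + 0.1550i, |z|^2 = 0.9583
Iter 6: z = -0.0347 + -0.1626i, |z|^2 = 0.0276
Iter 7: z = -0.9702 + 0.1483i, |z|^2 = 0.9633
Iter 8: z = -0.0256 + -0.1508i, |z|^2 = 0.0234
Iter 9: z = -0.9671 + 0.1447i, |z|^2 = 0.9562
Iter 10: z = -0.0307 + -0.1429i, |z|^2 = 0.0214
Iter 11: z = -0.9645 + 0.1458i, |z|^2 = 0.9515
Iter 12: z = -0.0360 + -0.1442i, |z|^2 = 0.0221
Iter 13: z = -0.9645 + 0.1474i, |z|^2 = 0.9520
Iter 14: z = -0.0365 + -0.1473i, |z|^2 = 0.0230
Iter 15: z = -0.9654 + 0.1477i, |z|^2 = 0.9538
Iter 16: z = -0.0349 + -0.1483i, |z|^2 = 0.0232
Iter 17: z = -0.9658 + 0.1473i, |z|^2 = 0.9544
Iter 18: z = -0.0340 + -0.1476i, |z|^2 = 0.0229
Iter 19: z = -0.9656 + 0.1470i, |z|^2 = 0.9541
Did not escape in 20 iterations → in set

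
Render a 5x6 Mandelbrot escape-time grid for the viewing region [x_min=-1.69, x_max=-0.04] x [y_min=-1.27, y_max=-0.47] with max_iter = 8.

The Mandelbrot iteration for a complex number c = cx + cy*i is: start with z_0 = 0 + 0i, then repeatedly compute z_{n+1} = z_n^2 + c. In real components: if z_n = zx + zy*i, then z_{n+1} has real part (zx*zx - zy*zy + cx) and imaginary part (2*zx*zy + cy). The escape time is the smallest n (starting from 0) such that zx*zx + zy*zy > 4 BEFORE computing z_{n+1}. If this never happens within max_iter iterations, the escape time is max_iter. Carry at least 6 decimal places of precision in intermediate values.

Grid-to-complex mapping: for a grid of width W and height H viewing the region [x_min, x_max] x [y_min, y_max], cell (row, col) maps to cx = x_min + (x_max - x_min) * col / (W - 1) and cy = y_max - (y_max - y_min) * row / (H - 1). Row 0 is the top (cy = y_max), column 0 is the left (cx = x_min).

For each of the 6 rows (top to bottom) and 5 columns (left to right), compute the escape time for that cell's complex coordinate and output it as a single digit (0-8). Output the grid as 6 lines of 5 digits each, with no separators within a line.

(row=0, col=0): c = -1.6900 + -0.4700i → escape time 3
(row=0, col=1): c = -1.2775 + -0.4700i → escape time 5
(row=0, col=2): c = -0.8650 + -0.4700i → escape time 6
(row=0, col=3): c = -0.4525 + -0.4700i → escape time 8
(row=0, col=4): c = -0.0400 + -0.4700i → escape time 8
(row=1, col=0): c = -1.6900 + -0.6300i → escape time 3
(row=1, col=1): c = -1.2775 + -0.6300i → escape time 3
(row=1, col=2): c = -0.8650 + -0.6300i → escape time 5
(row=1, col=3): c = -0.4525 + -0.6300i → escape time 8
(row=1, col=4): c = -0.0400 + -0.6300i → escape time 8
(row=2, col=0): c = -1.6900 + -0.7900i → escape time 3
(row=2, col=1): c = -1.2775 + -0.7900i → escape time 3
(row=2, col=2): c = -0.8650 + -0.7900i → escape time 4
(row=2, col=3): c = -0.4525 + -0.7900i → escape time 6
(row=2, col=4): c = -0.0400 + -0.7900i → escape time 8
(row=3, col=0): c = -1.6900 + -0.9500i → escape time 2
(row=3, col=1): c = -1.2775 + -0.9500i → escape time 3
(row=3, col=2): c = -0.8650 + -0.9500i → escape time 3
(row=3, col=3): c = -0.4525 + -0.9500i → escape time 4
(row=3, col=4): c = -0.0400 + -0.9500i → escape time 8
(row=4, col=0): c = -1.6900 + -1.1100i → escape time 1
(row=4, col=1): c = -1.2775 + -1.1100i → escape time 3
(row=4, col=2): c = -0.8650 + -1.1100i → escape time 3
(row=4, col=3): c = -0.4525 + -1.1100i → escape time 4
(row=4, col=4): c = -0.0400 + -1.1100i → escape time 4
(row=5, col=0): c = -1.6900 + -1.2700i → escape time 1
(row=5, col=1): c = -1.2775 + -1.2700i → escape time 2
(row=5, col=2): c = -0.8650 + -1.2700i → escape time 3
(row=5, col=3): c = -0.4525 + -1.2700i → escape time 3
(row=5, col=4): c = -0.0400 + -1.2700i → escape time 2

Answer: 35688
33588
33468
23348
13344
12332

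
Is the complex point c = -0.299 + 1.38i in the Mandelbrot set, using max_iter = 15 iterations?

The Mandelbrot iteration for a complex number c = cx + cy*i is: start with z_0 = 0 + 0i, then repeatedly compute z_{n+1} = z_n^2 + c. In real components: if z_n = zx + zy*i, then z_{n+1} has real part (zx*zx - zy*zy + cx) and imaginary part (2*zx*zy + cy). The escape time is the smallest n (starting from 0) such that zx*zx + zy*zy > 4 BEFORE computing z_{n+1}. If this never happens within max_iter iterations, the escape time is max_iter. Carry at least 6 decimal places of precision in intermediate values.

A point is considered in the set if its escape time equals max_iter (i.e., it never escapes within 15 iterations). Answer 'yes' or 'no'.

Answer: no

Derivation:
z_0 = 0 + 0i, c = -0.2990 + 1.3800i
Iter 1: z = -0.2990 + 1.3800i, |z|^2 = 1.9938
Iter 2: z = -2.1140 + 0.5548i, |z|^2 = 4.7768
Escaped at iteration 2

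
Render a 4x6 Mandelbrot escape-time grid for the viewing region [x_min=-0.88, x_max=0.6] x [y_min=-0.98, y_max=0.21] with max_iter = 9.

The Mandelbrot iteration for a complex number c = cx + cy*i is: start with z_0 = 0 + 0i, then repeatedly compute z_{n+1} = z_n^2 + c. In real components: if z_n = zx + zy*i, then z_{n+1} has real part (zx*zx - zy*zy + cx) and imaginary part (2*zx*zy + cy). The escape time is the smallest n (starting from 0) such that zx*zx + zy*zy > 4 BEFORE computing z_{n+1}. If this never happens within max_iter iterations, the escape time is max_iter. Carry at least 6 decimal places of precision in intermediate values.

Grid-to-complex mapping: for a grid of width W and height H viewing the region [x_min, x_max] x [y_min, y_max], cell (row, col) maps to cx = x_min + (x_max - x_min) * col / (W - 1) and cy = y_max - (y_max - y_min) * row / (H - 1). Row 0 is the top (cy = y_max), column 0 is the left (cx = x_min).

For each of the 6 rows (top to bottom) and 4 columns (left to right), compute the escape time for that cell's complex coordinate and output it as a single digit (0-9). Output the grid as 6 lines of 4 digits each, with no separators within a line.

(row=0, col=0): c = -0.8800 + 0.2100i → escape time 9
(row=0, col=1): c = -0.3867 + 0.2100i → escape time 9
(row=0, col=2): c = 0.1067 + 0.2100i → escape time 9
(row=0, col=3): c = 0.6000 + 0.2100i → escape time 4
(row=1, col=0): c = -0.8800 + -0.0280i → escape time 9
(row=1, col=1): c = -0.3867 + -0.0280i → escape time 9
(row=1, col=2): c = 0.1067 + -0.0280i → escape time 9
(row=1, col=3): c = 0.6000 + -0.0280i → escape time 4
(row=2, col=0): c = -0.8800 + -0.2660i → escape time 9
(row=2, col=1): c = -0.3867 + -0.2660i → escape time 9
(row=2, col=2): c = 0.1067 + -0.2660i → escape time 9
(row=2, col=3): c = 0.6000 + -0.2660i → escape time 4
(row=3, col=0): c = -0.8800 + -0.5040i → escape time 5
(row=3, col=1): c = -0.3867 + -0.5040i → escape time 9
(row=3, col=2): c = 0.1067 + -0.5040i → escape time 9
(row=3, col=3): c = 0.6000 + -0.5040i → escape time 3
(row=4, col=0): c = -0.8800 + -0.7420i → escape time 4
(row=4, col=1): c = -0.3867 + -0.7420i → escape time 7
(row=4, col=2): c = 0.1067 + -0.7420i → escape time 7
(row=4, col=3): c = 0.6000 + -0.7420i → escape time 3
(row=5, col=0): c = -0.8800 + -0.9800i → escape time 3
(row=5, col=1): c = -0.3867 + -0.9800i → escape time 5
(row=5, col=2): c = 0.1067 + -0.9800i → escape time 4
(row=5, col=3): c = 0.6000 + -0.9800i → escape time 2

Answer: 9994
9994
9994
5993
4773
3542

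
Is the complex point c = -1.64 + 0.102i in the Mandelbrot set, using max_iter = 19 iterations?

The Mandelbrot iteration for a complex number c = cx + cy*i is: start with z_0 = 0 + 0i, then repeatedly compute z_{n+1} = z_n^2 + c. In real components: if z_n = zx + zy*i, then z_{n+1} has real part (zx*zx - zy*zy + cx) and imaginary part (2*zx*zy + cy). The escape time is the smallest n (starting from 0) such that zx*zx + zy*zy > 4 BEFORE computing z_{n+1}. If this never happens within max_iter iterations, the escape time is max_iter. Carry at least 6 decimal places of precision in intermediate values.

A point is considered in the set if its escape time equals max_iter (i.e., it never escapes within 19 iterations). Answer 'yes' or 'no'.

Answer: no

Derivation:
z_0 = 0 + 0i, c = -1.6400 + 0.1020i
Iter 1: z = -1.6400 + 0.1020i, |z|^2 = 2.7000
Iter 2: z = 1.0392 + -0.2326i, |z|^2 = 1.1340
Iter 3: z = -0.6142 + -0.3814i, |z|^2 = 0.5226
Iter 4: z = -1.4082 + 0.5704i, |z|^2 = 2.3085
Iter 5: z = 0.0178 + -1.5046i, |z|^2 = 2.2641
Iter 6: z = -3.9034 + 0.0485i, |z|^2 = 15.2390
Escaped at iteration 6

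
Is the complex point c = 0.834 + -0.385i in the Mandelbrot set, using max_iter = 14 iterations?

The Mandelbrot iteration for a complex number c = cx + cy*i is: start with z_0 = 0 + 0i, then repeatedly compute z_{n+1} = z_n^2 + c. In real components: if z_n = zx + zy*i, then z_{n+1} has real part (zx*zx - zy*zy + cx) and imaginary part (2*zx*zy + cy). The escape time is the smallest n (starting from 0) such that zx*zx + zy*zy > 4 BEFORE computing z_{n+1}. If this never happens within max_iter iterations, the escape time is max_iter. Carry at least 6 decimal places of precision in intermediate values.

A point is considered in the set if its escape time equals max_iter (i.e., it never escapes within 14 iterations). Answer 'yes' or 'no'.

z_0 = 0 + 0i, c = 0.8340 + -0.3850i
Iter 1: z = 0.8340 + -0.3850i, |z|^2 = 0.8438
Iter 2: z = 1.3813 + -1.0272i, |z|^2 = 2.9632
Iter 3: z = 1.6870 + -3.2228i, |z|^2 = 13.2320
Escaped at iteration 3

Answer: no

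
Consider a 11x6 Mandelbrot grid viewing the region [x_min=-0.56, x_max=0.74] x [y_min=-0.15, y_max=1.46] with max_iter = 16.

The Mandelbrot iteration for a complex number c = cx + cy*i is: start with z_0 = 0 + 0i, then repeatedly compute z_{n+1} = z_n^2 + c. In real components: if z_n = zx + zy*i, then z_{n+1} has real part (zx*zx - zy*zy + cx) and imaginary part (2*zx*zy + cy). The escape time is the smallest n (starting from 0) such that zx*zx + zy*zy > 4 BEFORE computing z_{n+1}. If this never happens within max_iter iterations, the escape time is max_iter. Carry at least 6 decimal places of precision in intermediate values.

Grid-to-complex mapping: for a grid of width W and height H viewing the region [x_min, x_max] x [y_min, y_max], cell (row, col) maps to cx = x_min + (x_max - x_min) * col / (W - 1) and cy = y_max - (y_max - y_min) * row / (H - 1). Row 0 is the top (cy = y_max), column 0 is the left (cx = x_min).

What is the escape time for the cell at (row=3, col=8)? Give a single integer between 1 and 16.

z_0 = 0 + 0i, c = 0.4800 + 0.4940i
Iter 1: z = 0.4800 + 0.4940i, |z|^2 = 0.4744
Iter 2: z = 0.4664 + 0.9682i, |z|^2 = 1.1550
Iter 3: z = -0.2400 + 1.3971i, |z|^2 = 2.0095
Iter 4: z = -1.4143 + -0.1766i, |z|^2 = 2.0314
Iter 5: z = 2.4491 + 0.9935i, |z|^2 = 6.9850
Escaped at iteration 5

Answer: 5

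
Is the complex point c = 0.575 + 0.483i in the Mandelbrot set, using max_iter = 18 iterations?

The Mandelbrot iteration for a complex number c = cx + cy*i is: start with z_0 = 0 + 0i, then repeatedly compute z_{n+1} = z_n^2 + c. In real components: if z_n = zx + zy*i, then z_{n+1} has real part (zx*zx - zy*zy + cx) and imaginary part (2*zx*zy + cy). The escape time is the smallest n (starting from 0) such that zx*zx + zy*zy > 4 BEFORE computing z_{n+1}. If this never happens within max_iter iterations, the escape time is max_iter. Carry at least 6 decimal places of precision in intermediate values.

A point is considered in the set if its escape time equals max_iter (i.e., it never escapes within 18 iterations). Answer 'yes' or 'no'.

Answer: no

Derivation:
z_0 = 0 + 0i, c = 0.5750 + 0.4830i
Iter 1: z = 0.5750 + 0.4830i, |z|^2 = 0.5639
Iter 2: z = 0.6723 + 1.0384i, |z|^2 = 1.5304
Iter 3: z = -0.0513 + 1.8794i, |z|^2 = 3.5347
Iter 4: z = -2.9544 + 0.2900i, |z|^2 = 8.8127
Escaped at iteration 4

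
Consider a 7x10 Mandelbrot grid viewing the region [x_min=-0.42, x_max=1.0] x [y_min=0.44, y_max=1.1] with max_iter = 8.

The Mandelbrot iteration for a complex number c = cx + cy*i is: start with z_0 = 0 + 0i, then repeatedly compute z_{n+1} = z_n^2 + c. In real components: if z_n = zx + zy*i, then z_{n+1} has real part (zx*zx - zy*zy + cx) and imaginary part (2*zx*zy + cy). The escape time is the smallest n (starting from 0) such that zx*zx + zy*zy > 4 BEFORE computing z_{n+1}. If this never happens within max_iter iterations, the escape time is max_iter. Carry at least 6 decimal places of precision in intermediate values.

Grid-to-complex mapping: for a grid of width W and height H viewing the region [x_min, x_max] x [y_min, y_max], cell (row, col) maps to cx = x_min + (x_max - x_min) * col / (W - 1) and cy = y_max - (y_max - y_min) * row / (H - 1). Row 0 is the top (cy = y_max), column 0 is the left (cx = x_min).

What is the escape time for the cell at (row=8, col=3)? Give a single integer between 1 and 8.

Answer: 8

Derivation:
z_0 = 0 + 0i, c = 0.2900 + 0.5133i
Iter 1: z = 0.2900 + 0.5133i, |z|^2 = 0.3476
Iter 2: z = 0.1106 + 0.8111i, |z|^2 = 0.6701
Iter 3: z = -0.3556 + 0.6927i, |z|^2 = 0.6063
Iter 4: z = -0.0634 + 0.0207i, |z|^2 = 0.0044
Iter 5: z = 0.2936 + 0.5107i, |z|^2 = 0.3470
Iter 6: z = 0.1154 + 0.8132i, |z|^2 = 0.6746
Iter 7: z = -0.3580 + 0.7010i, |z|^2 = 0.6195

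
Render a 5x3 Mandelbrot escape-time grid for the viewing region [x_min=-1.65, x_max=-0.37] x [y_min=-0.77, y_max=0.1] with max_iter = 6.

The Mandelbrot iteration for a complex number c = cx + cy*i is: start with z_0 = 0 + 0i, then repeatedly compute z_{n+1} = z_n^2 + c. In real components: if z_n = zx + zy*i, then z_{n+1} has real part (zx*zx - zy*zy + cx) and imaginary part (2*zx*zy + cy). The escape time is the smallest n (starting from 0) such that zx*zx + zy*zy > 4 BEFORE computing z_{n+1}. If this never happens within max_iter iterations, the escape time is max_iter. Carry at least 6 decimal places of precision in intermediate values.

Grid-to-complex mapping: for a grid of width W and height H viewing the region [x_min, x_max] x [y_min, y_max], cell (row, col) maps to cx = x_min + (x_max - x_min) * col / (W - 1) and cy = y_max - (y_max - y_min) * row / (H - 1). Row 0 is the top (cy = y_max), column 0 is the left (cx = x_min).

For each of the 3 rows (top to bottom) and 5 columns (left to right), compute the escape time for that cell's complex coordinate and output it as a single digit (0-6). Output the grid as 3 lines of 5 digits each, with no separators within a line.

(row=0, col=0): c = -1.6500 + 0.1000i → escape time 6
(row=0, col=1): c = -1.3300 + 0.1000i → escape time 6
(row=0, col=2): c = -1.0100 + 0.1000i → escape time 6
(row=0, col=3): c = -0.6900 + 0.1000i → escape time 6
(row=0, col=4): c = -0.3700 + 0.1000i → escape time 6
(row=1, col=0): c = -1.6500 + -0.3350i → escape time 4
(row=1, col=1): c = -1.3300 + -0.3350i → escape time 6
(row=1, col=2): c = -1.0100 + -0.3350i → escape time 6
(row=1, col=3): c = -0.6900 + -0.3350i → escape time 6
(row=1, col=4): c = -0.3700 + -0.3350i → escape time 6
(row=2, col=0): c = -1.6500 + -0.7700i → escape time 3
(row=2, col=1): c = -1.3300 + -0.7700i → escape time 3
(row=2, col=2): c = -1.0100 + -0.7700i → escape time 3
(row=2, col=3): c = -0.6900 + -0.7700i → escape time 4
(row=2, col=4): c = -0.3700 + -0.7700i → escape time 6

Answer: 66666
46666
33346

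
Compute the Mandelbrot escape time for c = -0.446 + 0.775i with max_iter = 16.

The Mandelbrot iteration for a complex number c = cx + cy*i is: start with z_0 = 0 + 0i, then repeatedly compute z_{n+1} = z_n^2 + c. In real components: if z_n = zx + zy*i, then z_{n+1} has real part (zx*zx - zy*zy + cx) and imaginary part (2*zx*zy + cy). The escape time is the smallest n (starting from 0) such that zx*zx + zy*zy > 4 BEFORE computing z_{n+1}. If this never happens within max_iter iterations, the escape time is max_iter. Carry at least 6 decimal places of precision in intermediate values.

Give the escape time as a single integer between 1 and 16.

z_0 = 0 + 0i, c = -0.4460 + 0.7750i
Iter 1: z = -0.4460 + 0.7750i, |z|^2 = 0.7995
Iter 2: z = -0.8477 + 0.0837i, |z|^2 = 0.7256
Iter 3: z = 0.2656 + 0.6331i, |z|^2 = 0.4714
Iter 4: z = -0.7763 + 1.1113i, |z|^2 = 1.8376
Iter 5: z = -1.0784 + -0.9503i, |z|^2 = 2.0661
Iter 6: z = -0.1861 + 2.8247i, |z|^2 = 8.0136
Escaped at iteration 6

Answer: 6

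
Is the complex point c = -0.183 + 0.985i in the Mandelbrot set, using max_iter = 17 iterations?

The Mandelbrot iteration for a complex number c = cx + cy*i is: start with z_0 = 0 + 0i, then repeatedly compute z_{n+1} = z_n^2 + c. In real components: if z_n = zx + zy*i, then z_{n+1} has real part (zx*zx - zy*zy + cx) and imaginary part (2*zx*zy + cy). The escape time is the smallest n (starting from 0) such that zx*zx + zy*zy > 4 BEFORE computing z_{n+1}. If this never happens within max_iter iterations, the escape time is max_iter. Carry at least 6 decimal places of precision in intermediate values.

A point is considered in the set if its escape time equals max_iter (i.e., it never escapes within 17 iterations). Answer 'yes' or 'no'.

z_0 = 0 + 0i, c = -0.1830 + 0.9850i
Iter 1: z = -0.1830 + 0.9850i, |z|^2 = 1.0037
Iter 2: z = -1.1197 + 0.6245i, |z|^2 = 1.6438
Iter 3: z = 0.6808 + -0.4135i, |z|^2 = 0.6345
Iter 4: z = 0.1095 + 0.4219i, |z|^2 = 0.1900
Iter 5: z = -0.3490 + 1.0774i, |z|^2 = 1.2826
Iter 6: z = -1.2220 + 0.2329i, |z|^2 = 1.5475
Iter 7: z = 1.2560 + 0.4158i, |z|^2 = 1.7505
Iter 8: z = 1.2217 + 2.0294i, |z|^2 = 5.6112
Escaped at iteration 8

Answer: no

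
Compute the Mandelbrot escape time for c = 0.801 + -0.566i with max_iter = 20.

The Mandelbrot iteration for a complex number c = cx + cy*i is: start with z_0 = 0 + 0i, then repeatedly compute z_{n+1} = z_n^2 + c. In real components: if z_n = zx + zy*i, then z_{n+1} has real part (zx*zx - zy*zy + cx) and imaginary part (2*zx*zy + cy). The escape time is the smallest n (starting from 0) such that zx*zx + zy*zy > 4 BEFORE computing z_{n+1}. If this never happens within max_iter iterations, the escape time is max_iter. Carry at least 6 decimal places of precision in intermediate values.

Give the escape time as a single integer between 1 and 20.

Answer: 3

Derivation:
z_0 = 0 + 0i, c = 0.8010 + -0.5660i
Iter 1: z = 0.8010 + -0.5660i, |z|^2 = 0.9620
Iter 2: z = 1.1222 + -1.4727i, |z|^2 = 3.4284
Iter 3: z = -0.1085 + -3.8715i, |z|^2 = 15.0005
Escaped at iteration 3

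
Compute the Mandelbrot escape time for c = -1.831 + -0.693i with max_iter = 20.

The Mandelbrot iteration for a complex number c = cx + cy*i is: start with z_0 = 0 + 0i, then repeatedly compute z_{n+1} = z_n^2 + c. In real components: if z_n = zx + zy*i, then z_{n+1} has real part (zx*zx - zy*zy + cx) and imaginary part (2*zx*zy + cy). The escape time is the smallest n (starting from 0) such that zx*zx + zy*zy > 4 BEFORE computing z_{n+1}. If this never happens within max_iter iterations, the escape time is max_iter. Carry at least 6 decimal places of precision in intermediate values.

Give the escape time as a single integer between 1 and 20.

Answer: 2

Derivation:
z_0 = 0 + 0i, c = -1.8310 + -0.6930i
Iter 1: z = -1.8310 + -0.6930i, |z|^2 = 3.8328
Iter 2: z = 1.0413 + 1.8448i, |z|^2 = 4.4875
Escaped at iteration 2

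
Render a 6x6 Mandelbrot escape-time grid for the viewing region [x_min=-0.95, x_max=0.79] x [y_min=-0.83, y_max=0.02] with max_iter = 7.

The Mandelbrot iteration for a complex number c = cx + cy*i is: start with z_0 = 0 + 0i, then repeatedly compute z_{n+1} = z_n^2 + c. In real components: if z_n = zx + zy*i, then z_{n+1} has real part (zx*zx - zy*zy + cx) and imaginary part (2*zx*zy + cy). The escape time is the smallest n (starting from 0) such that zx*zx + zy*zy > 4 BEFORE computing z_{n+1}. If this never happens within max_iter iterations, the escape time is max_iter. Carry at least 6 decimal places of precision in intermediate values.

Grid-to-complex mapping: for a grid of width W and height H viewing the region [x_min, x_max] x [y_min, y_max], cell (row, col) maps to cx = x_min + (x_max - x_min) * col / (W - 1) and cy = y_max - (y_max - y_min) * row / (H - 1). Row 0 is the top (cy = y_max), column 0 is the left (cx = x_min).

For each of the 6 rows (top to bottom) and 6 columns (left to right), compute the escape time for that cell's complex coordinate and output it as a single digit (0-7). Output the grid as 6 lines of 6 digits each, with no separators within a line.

(row=0, col=0): c = -0.9500 + 0.0200i → escape time 7
(row=0, col=1): c = -0.6020 + 0.0200i → escape time 7
(row=0, col=2): c = -0.2540 + 0.0200i → escape time 7
(row=0, col=3): c = 0.0940 + 0.0200i → escape time 7
(row=0, col=4): c = 0.4420 + 0.0200i → escape time 6
(row=0, col=5): c = 0.7900 + 0.0200i → escape time 3
(row=1, col=0): c = -0.9500 + -0.1500i → escape time 7
(row=1, col=1): c = -0.6020 + -0.1500i → escape time 7
(row=1, col=2): c = -0.2540 + -0.1500i → escape time 7
(row=1, col=3): c = 0.0940 + -0.1500i → escape time 7
(row=1, col=4): c = 0.4420 + -0.1500i → escape time 7
(row=1, col=5): c = 0.7900 + -0.1500i → escape time 3
(row=2, col=0): c = -0.9500 + -0.3200i → escape time 7
(row=2, col=1): c = -0.6020 + -0.3200i → escape time 7
(row=2, col=2): c = -0.2540 + -0.3200i → escape time 7
(row=2, col=3): c = 0.0940 + -0.3200i → escape time 7
(row=2, col=4): c = 0.4420 + -0.3200i → escape time 7
(row=2, col=5): c = 0.7900 + -0.3200i → escape time 3
(row=3, col=0): c = -0.9500 + -0.4900i → escape time 5
(row=3, col=1): c = -0.6020 + -0.4900i → escape time 7
(row=3, col=2): c = -0.2540 + -0.4900i → escape time 7
(row=3, col=3): c = 0.0940 + -0.4900i → escape time 7
(row=3, col=4): c = 0.4420 + -0.4900i → escape time 6
(row=3, col=5): c = 0.7900 + -0.4900i → escape time 3
(row=4, col=0): c = -0.9500 + -0.6600i → escape time 4
(row=4, col=1): c = -0.6020 + -0.6600i → escape time 7
(row=4, col=2): c = -0.2540 + -0.6600i → escape time 7
(row=4, col=3): c = 0.0940 + -0.6600i → escape time 7
(row=4, col=4): c = 0.4420 + -0.6600i → escape time 5
(row=4, col=5): c = 0.7900 + -0.6600i → escape time 3
(row=5, col=0): c = -0.9500 + -0.8300i → escape time 3
(row=5, col=1): c = -0.6020 + -0.8300i → escape time 4
(row=5, col=2): c = -0.2540 + -0.8300i → escape time 7
(row=5, col=3): c = 0.0940 + -0.8300i → escape time 6
(row=5, col=4): c = 0.4420 + -0.8300i → escape time 3
(row=5, col=5): c = 0.7900 + -0.8300i → escape time 2

Answer: 777763
777773
777773
577763
477753
347632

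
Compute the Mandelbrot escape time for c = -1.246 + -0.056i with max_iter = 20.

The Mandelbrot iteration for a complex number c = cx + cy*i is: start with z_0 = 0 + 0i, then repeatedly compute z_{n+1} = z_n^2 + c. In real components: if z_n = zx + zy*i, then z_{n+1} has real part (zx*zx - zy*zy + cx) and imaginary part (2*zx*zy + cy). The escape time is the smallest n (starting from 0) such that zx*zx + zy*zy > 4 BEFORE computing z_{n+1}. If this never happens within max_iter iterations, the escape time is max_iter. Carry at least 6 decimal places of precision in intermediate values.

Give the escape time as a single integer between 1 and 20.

Answer: 20

Derivation:
z_0 = 0 + 0i, c = -1.2460 + -0.0560i
Iter 1: z = -1.2460 + -0.0560i, |z|^2 = 1.5557
Iter 2: z = 0.3034 + 0.0836i, |z|^2 = 0.0990
Iter 3: z = -1.1609 + -0.0053i, |z|^2 = 1.3478
Iter 4: z = 0.1018 + -0.0437i, |z|^2 = 0.0123
Iter 5: z = -1.2376 + -0.0649i, |z|^2 = 1.5358
Iter 6: z = 0.2813 + 0.1046i, |z|^2 = 0.0901
Iter 7: z = -1.1778 + 0.0029i, |z|^2 = 1.3872
Iter 8: z = 0.1412 + -0.0627i, |z|^2 = 0.0239
Iter 9: z = -1.2300 + -0.0737i, |z|^2 = 1.5183
Iter 10: z = 0.2615 + 0.1253i, |z|^2 = 0.0841
Iter 11: z = -1.1933 + 0.0095i, |z|^2 = 1.4242
Iter 12: z = 0.1780 + -0.0788i, |z|^2 = 0.0379
Iter 13: z = -1.2205 + -0.0840i, |z|^2 = 1.4967
Iter 14: z = 0.2366 + 0.1492i, |z|^2 = 0.0782
Iter 15: z = -1.2123 + 0.0146i, |z|^2 = 1.4698
Iter 16: z = 0.2234 + -0.0914i, |z|^2 = 0.0582
Iter 17: z = -1.2045 + -0.0968i, |z|^2 = 1.4601
Iter 18: z = 0.1954 + 0.1772i, |z|^2 = 0.0696
Iter 19: z = -1.2392 + 0.0132i, |z|^2 = 1.5359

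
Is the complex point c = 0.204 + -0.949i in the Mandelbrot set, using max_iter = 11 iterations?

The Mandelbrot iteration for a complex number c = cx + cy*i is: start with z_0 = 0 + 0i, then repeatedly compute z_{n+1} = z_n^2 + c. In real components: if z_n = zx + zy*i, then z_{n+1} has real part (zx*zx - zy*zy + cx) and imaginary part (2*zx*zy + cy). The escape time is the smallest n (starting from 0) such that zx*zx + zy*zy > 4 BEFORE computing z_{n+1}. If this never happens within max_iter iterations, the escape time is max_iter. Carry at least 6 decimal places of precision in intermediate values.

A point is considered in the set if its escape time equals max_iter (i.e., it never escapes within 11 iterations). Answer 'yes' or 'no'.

Answer: no

Derivation:
z_0 = 0 + 0i, c = 0.2040 + -0.9490i
Iter 1: z = 0.2040 + -0.9490i, |z|^2 = 0.9422
Iter 2: z = -0.6550 + -1.3362i, |z|^2 = 2.2144
Iter 3: z = -1.1524 + 0.8014i, |z|^2 = 1.9702
Iter 4: z = 0.8898 + -2.7960i, |z|^2 = 8.6095
Escaped at iteration 4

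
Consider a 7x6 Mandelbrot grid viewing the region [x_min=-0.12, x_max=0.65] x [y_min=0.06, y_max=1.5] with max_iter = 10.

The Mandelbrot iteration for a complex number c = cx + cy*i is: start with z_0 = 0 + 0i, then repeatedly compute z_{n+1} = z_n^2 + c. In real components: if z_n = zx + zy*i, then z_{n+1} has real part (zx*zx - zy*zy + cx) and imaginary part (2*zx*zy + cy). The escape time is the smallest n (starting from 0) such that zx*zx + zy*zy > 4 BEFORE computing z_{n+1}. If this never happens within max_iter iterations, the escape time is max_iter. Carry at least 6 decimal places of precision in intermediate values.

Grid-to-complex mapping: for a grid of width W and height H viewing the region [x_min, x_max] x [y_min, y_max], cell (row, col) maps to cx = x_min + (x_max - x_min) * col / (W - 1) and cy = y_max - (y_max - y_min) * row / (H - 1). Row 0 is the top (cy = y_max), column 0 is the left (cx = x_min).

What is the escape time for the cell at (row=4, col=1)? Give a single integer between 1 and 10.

z_0 = 0 + 0i, c = 0.0083 + 0.3480i
Iter 1: z = 0.0083 + 0.3480i, |z|^2 = 0.1212
Iter 2: z = -0.1127 + 0.3538i, |z|^2 = 0.1379
Iter 3: z = -0.1041 + 0.2683i, |z|^2 = 0.0828
Iter 4: z = -0.0528 + 0.2921i, |z|^2 = 0.0881
Iter 5: z = -0.0742 + 0.3172i, |z|^2 = 0.1061
Iter 6: z = -0.0867 + 0.3009i, |z|^2 = 0.0981
Iter 7: z = -0.0747 + 0.2958i, |z|^2 = 0.0931
Iter 8: z = -0.0736 + 0.3038i, |z|^2 = 0.0977
Iter 9: z = -0.0786 + 0.3033i, |z|^2 = 0.0982

Answer: 10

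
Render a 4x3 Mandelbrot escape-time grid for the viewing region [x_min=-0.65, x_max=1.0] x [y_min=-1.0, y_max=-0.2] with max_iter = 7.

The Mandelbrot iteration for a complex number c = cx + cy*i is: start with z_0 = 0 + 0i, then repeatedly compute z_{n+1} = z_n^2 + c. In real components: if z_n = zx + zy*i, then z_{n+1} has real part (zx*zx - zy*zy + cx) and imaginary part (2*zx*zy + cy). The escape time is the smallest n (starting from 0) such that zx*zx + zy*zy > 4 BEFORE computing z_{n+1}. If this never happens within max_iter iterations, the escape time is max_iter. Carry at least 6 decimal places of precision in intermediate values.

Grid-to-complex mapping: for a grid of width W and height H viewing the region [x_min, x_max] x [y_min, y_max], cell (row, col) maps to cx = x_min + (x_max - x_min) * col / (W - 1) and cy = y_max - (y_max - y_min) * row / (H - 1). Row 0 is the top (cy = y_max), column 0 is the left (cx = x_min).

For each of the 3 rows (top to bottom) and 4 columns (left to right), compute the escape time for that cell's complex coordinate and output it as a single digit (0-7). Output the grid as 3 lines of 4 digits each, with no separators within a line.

(row=0, col=0): c = -0.6500 + -0.2000i → escape time 7
(row=0, col=1): c = -0.1000 + -0.2000i → escape time 7
(row=0, col=2): c = 0.4500 + -0.2000i → escape time 7
(row=0, col=3): c = 1.0000 + -0.2000i → escape time 2
(row=1, col=0): c = -0.6500 + -0.6000i → escape time 7
(row=1, col=1): c = -0.1000 + -0.6000i → escape time 7
(row=1, col=2): c = 0.4500 + -0.6000i → escape time 5
(row=1, col=3): c = 1.0000 + -0.6000i → escape time 2
(row=2, col=0): c = -0.6500 + -1.0000i → escape time 4
(row=2, col=1): c = -0.1000 + -1.0000i → escape time 7
(row=2, col=2): c = 0.4500 + -1.0000i → escape time 3
(row=2, col=3): c = 1.0000 + -1.0000i → escape time 2

Answer: 7772
7752
4732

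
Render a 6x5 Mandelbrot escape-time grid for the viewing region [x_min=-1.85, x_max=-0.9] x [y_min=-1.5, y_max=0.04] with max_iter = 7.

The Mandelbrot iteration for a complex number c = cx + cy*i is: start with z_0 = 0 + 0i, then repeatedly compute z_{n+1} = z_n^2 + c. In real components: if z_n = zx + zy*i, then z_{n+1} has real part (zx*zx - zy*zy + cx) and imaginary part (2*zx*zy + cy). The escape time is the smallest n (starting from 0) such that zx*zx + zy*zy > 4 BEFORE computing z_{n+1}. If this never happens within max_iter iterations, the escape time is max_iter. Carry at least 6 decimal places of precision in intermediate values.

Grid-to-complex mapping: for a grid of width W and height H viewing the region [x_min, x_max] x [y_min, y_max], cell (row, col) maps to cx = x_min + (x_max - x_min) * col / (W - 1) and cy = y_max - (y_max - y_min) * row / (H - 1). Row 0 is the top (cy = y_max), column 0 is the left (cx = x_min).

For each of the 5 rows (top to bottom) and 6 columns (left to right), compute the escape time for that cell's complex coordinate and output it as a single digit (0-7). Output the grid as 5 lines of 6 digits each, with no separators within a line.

Answer: 677777
345777
233334
122333
111222

Derivation:
(row=0, col=0): c = -1.8500 + 0.0400i → escape time 6
(row=0, col=1): c = -1.6600 + 0.0400i → escape time 7
(row=0, col=2): c = -1.4700 + 0.0400i → escape time 7
(row=0, col=3): c = -1.2800 + 0.0400i → escape time 7
(row=0, col=4): c = -1.0900 + 0.0400i → escape time 7
(row=0, col=5): c = -0.9000 + 0.0400i → escape time 7
(row=1, col=0): c = -1.8500 + -0.3450i → escape time 3
(row=1, col=1): c = -1.6600 + -0.3450i → escape time 4
(row=1, col=2): c = -1.4700 + -0.3450i → escape time 5
(row=1, col=3): c = -1.2800 + -0.3450i → escape time 7
(row=1, col=4): c = -1.0900 + -0.3450i → escape time 7
(row=1, col=5): c = -0.9000 + -0.3450i → escape time 7
(row=2, col=0): c = -1.8500 + -0.7300i → escape time 2
(row=2, col=1): c = -1.6600 + -0.7300i → escape time 3
(row=2, col=2): c = -1.4700 + -0.7300i → escape time 3
(row=2, col=3): c = -1.2800 + -0.7300i → escape time 3
(row=2, col=4): c = -1.0900 + -0.7300i → escape time 3
(row=2, col=5): c = -0.9000 + -0.7300i → escape time 4
(row=3, col=0): c = -1.8500 + -1.1150i → escape time 1
(row=3, col=1): c = -1.6600 + -1.1150i → escape time 2
(row=3, col=2): c = -1.4700 + -1.1150i → escape time 2
(row=3, col=3): c = -1.2800 + -1.1150i → escape time 3
(row=3, col=4): c = -1.0900 + -1.1150i → escape time 3
(row=3, col=5): c = -0.9000 + -1.1150i → escape time 3
(row=4, col=0): c = -1.8500 + -1.5000i → escape time 1
(row=4, col=1): c = -1.6600 + -1.5000i → escape time 1
(row=4, col=2): c = -1.4700 + -1.5000i → escape time 1
(row=4, col=3): c = -1.2800 + -1.5000i → escape time 2
(row=4, col=4): c = -1.0900 + -1.5000i → escape time 2
(row=4, col=5): c = -0.9000 + -1.5000i → escape time 2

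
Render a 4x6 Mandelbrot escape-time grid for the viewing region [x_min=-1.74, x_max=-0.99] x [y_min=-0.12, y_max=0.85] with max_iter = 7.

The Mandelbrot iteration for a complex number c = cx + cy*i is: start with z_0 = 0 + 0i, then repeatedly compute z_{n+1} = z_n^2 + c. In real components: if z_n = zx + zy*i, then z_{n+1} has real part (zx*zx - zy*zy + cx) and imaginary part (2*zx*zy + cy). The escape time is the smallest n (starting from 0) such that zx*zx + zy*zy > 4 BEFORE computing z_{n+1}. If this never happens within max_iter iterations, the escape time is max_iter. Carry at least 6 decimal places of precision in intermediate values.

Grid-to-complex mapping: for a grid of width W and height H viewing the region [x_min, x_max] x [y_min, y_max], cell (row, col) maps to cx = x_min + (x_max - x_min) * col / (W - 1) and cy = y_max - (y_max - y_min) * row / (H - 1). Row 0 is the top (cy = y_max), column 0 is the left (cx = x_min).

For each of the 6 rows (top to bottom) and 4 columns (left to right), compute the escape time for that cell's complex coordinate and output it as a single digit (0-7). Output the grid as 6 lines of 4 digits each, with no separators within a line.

Answer: 2333
3334
3365
4577
6777
4777

Derivation:
(row=0, col=0): c = -1.7400 + 0.8500i → escape time 2
(row=0, col=1): c = -1.4900 + 0.8500i → escape time 3
(row=0, col=2): c = -1.2400 + 0.8500i → escape time 3
(row=0, col=3): c = -0.9900 + 0.8500i → escape time 3
(row=1, col=0): c = -1.7400 + 0.6560i → escape time 3
(row=1, col=1): c = -1.4900 + 0.6560i → escape time 3
(row=1, col=2): c = -1.2400 + 0.6560i → escape time 3
(row=1, col=3): c = -0.9900 + 0.6560i → escape time 4
(row=2, col=0): c = -1.7400 + 0.4620i → escape time 3
(row=2, col=1): c = -1.4900 + 0.4620i → escape time 3
(row=2, col=2): c = -1.2400 + 0.4620i → escape time 6
(row=2, col=3): c = -0.9900 + 0.4620i → escape time 5
(row=3, col=0): c = -1.7400 + 0.2680i → escape time 4
(row=3, col=1): c = -1.4900 + 0.2680i → escape time 5
(row=3, col=2): c = -1.2400 + 0.2680i → escape time 7
(row=3, col=3): c = -0.9900 + 0.2680i → escape time 7
(row=4, col=0): c = -1.7400 + 0.0740i → escape time 6
(row=4, col=1): c = -1.4900 + 0.0740i → escape time 7
(row=4, col=2): c = -1.2400 + 0.0740i → escape time 7
(row=4, col=3): c = -0.9900 + 0.0740i → escape time 7
(row=5, col=0): c = -1.7400 + -0.1200i → escape time 4
(row=5, col=1): c = -1.4900 + -0.1200i → escape time 7
(row=5, col=2): c = -1.2400 + -0.1200i → escape time 7
(row=5, col=3): c = -0.9900 + -0.1200i → escape time 7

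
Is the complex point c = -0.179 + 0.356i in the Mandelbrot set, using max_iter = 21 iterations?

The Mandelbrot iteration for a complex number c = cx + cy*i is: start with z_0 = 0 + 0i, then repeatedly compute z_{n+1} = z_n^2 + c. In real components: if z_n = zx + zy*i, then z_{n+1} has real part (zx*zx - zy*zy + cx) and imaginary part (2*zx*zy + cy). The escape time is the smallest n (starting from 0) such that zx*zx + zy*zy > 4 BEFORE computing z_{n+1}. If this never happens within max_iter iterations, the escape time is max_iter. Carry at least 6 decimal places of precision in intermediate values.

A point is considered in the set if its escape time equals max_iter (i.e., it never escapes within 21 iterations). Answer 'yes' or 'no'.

z_0 = 0 + 0i, c = -0.1790 + 0.3560i
Iter 1: z = -0.1790 + 0.3560i, |z|^2 = 0.1588
Iter 2: z = -0.2737 + 0.2286i, |z|^2 = 0.1271
Iter 3: z = -0.1563 + 0.2309i, |z|^2 = 0.0777
Iter 4: z = -0.2079 + 0.2838i, |z|^2 = 0.1238
Iter 5: z = -0.2163 + 0.2380i, |z|^2 = 0.1034
Iter 6: z = -0.1888 + 0.2530i, |z|^2 = 0.0997
Iter 7: z = -0.2074 + 0.2604i, |z|^2 = 0.1108
Iter 8: z = -0.2038 + 0.2480i, |z|^2 = 0.1030
Iter 9: z = -0.1990 + 0.2549i, |z|^2 = 0.1046
Iter 10: z = -0.2044 + 0.2546i, |z|^2 = 0.1066
Iter 11: z = -0.2020 + 0.2519i, |z|^2 = 0.1043
Iter 12: z = -0.2017 + 0.2542i, |z|^2 = 0.1053
Iter 13: z = -0.2030 + 0.2535i, |z|^2 = 0.1054
Iter 14: z = -0.2021 + 0.2531i, |z|^2 = 0.1049
Iter 15: z = -0.2022 + 0.2537i, |z|^2 = 0.1053
Iter 16: z = -0.2025 + 0.2534i, |z|^2 = 0.1052
Iter 17: z = -0.2022 + 0.2534i, |z|^2 = 0.1051
Iter 18: z = -0.2023 + 0.2535i, |z|^2 = 0.1052
Iter 19: z = -0.2023 + 0.2534i, |z|^2 = 0.1052
Iter 20: z = -0.2023 + 0.2534i, |z|^2 = 0.1052
Did not escape in 21 iterations → in set

Answer: yes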